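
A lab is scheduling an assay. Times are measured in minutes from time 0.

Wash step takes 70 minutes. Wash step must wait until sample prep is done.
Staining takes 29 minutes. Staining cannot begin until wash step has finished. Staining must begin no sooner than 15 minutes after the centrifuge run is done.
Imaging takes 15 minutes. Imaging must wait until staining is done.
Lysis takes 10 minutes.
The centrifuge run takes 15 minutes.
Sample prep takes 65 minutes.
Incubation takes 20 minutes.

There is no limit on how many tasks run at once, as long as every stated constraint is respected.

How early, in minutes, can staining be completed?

164

The centrifuge run can start immediately at minute 0; it finishes at minute 15.
Sample prep can start immediately at minute 0; it finishes at minute 65.
Wash step cannot begin until sample prep (finishes minute 65). It runs from minute 65 to 65 + 70 = minute 135.
For staining: wash step (finishes minute 135); the centrifuge run (finishes minute 15, plus 15-minute gap → minute 30). Taking the maximum gives a start of minute 135, and it finishes at 135 + 29 = minute 164.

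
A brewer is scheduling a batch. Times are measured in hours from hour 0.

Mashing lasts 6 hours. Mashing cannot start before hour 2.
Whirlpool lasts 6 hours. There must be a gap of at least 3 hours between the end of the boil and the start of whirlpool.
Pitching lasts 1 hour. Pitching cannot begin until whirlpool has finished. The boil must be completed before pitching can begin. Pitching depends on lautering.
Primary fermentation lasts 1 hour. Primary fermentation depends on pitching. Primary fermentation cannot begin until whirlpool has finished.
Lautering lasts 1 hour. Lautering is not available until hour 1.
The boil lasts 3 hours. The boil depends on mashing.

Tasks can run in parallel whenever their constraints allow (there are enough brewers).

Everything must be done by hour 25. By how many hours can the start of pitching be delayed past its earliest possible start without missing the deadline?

After its own release at hour 1, lautering can start at hour 1 and finishes at hour 2.
After its own release at hour 2, mashing can start at hour 2 and finishes at hour 8.
After mashing (finishes hour 8), the boil can start at hour 8 and finishes at hour 11.
After the boil (finishes hour 11, plus 3-hour gap → hour 14), whirlpool can start at hour 14 and finishes at hour 20.
Pitching has to wait for whirlpool (finishes hour 20); the boil (finishes hour 11); lautering (finishes hour 2). The latest of these is hour 20, so pitching runs hour 20 to 20 + 1 = hour 21.

Working backward from the deadline:
Primary fermentation must finish by hour 25; it takes 1 hour, so it must start by 25 − 1 = hour 24.
Since primary fermentation (must start by hour 24) depends on it, pitching must finish by hour 24. Backing off its 1-hour duration gives a latest start of hour 23.
So pitching can start as early as hour 20 and as late as hour 23, giving 23 − 20 = 3 hours of slack.

3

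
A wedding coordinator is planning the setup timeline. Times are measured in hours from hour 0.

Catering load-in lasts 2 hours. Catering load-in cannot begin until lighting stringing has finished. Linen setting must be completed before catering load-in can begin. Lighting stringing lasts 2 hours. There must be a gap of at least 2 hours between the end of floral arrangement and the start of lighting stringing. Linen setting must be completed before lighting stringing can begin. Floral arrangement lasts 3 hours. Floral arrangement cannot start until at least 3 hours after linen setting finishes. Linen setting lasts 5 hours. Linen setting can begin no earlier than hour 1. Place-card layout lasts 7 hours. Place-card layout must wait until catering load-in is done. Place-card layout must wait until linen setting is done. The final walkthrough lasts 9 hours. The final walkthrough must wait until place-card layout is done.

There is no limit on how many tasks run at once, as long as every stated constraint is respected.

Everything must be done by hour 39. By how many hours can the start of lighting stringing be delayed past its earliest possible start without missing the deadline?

After its own release at hour 1, linen setting can start at hour 1 and finishes at hour 6.
Floral arrangement waits on linen setting (finishes hour 6, plus 3-hour gap → hour 9), so it starts at hour 9 and finishes at 9 + 3 = hour 12.
Lighting stringing has to wait for floral arrangement (finishes hour 12, plus 2-hour gap → hour 14); linen setting (finishes hour 6). The latest of these is hour 14, so lighting stringing runs hour 14 to 14 + 2 = hour 16.

Working backward from the deadline:
To finish by hour 39, the final walkthrough (duration 9) must start no later than hour 30.
Place-card layout feeds into the final walkthrough (must start by hour 30); so place-card layout must finish by hour 30 and therefore start by hour 23.
Since place-card layout (must start by hour 23) depends on it, catering load-in must finish by hour 23. Backing off its 2-hour duration gives a latest start of hour 21.
Lighting stringing must finish before catering load-in (must start by hour 21). With a 2-hour duration, lighting stringing must start by 21 − 2 = hour 19.
So lighting stringing can start as early as hour 14 and as late as hour 19, giving 19 − 14 = 5 hours of slack.

5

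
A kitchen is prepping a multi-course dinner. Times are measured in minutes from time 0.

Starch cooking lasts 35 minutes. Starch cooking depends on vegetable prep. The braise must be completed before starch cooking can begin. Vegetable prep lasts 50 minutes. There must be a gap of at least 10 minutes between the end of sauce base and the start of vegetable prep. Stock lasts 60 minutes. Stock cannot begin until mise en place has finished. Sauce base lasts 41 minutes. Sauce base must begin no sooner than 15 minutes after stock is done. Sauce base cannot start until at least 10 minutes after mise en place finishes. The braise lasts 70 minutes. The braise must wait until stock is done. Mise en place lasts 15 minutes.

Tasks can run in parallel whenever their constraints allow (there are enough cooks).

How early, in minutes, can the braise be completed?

145

Nothing blocks mise en place, so it runs from minute 0 to minute 15.
Stock cannot begin until mise en place (finishes minute 15). It runs from minute 15 to 15 + 60 = minute 75.
The braise waits on stock (finishes minute 75), so it starts at minute 75 and finishes at 75 + 70 = minute 145.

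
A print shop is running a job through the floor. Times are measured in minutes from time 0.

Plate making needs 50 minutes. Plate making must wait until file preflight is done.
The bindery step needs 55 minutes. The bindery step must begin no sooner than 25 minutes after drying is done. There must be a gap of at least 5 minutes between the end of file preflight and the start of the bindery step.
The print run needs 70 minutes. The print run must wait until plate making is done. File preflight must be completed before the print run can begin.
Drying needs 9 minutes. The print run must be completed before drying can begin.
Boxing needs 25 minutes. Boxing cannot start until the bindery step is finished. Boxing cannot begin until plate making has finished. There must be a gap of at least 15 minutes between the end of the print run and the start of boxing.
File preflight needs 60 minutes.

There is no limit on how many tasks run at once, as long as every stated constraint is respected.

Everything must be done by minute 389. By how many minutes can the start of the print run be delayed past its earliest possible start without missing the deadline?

File preflight has no prerequisites, so it starts at minute 0 and finishes at minute 60.
Plate making cannot begin until file preflight (finishes minute 60). It runs from minute 60 to 60 + 50 = minute 110.
For the print run: plate making (finishes minute 110); file preflight (finishes minute 60). Taking the maximum gives a start of minute 110, and it finishes at 110 + 70 = minute 180.

Working backward from the deadline:
Boxing has no dependents, so it just needs to finish by minute 389. Starting by 389 − 25 = minute 364 achieves that.
The bindery step feeds into boxing (must start by minute 364); so the bindery step must finish by minute 364 and therefore start by minute 309.
Drying has to be done before the bindery step (must start by minute 309, minus 25-minute gap → minute 284). That means finishing by minute 284, i.e. starting by 284 − 9 = minute 275.
The print run feeds drying (must start by minute 275); boxing (must start by minute 364, minus 15-minute gap → minute 349). Taking the minimum, the print run must finish by minute 275 and start by 275 − 70 = minute 205.
So the print run can start as early as minute 110 and as late as minute 205, giving 205 − 110 = 95 minutes of slack.

95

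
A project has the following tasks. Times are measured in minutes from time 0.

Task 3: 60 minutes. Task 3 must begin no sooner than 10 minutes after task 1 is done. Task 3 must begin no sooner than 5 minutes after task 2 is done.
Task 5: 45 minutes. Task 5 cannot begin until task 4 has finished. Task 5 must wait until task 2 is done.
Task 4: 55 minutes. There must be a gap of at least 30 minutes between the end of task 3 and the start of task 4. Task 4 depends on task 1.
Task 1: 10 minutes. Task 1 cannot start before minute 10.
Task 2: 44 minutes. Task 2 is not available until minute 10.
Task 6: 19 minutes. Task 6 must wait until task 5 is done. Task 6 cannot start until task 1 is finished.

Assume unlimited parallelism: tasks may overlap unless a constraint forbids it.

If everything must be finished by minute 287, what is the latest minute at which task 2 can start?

29

Task 6 must finish by minute 287; it takes 19 minutes, so it must start by 287 − 19 = minute 268.
Task 5 feeds into task 6 (must start by minute 268); so task 5 must finish by minute 268 and therefore start by minute 223.
Task 4 feeds into task 5 (must start by minute 223); so task 4 must finish by minute 223 and therefore start by minute 168.
Task 3 has to be done before task 4 (must start by minute 168, minus 30-minute gap → minute 138). That means finishing by minute 138, i.e. starting by 138 − 60 = minute 78.
Task 2 must finish in time for task 3 (must start by minute 78, minus 5-minute gap → minute 73); task 5 (must start by minute 223). The tightest is minute 73, so task 2 must start by 73 − 44 = minute 29.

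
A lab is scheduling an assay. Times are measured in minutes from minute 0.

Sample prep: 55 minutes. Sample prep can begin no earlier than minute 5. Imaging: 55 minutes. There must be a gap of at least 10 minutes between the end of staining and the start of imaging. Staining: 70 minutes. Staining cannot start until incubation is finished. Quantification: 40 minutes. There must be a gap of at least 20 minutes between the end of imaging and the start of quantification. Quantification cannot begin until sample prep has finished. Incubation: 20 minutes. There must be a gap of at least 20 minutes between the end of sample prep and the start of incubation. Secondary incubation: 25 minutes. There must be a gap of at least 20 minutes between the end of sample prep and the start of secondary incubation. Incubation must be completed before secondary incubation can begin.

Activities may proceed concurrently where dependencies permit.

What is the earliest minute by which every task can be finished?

After its own release at minute 5, sample prep can start at minute 5 and finishes at minute 60.
Incubation waits on sample prep (finishes minute 60, plus 20-minute gap → minute 80), so it starts at minute 80 and finishes at 80 + 20 = minute 100.
Secondary incubation has to wait for sample prep (finishes minute 60, plus 20-minute gap → minute 80); incubation (finishes minute 100). The latest of these is minute 100, so secondary incubation runs minute 100 to 100 + 25 = minute 125.
After incubation (finishes minute 100), staining can start at minute 100 and finishes at minute 170.
After staining (finishes minute 170, plus 10-minute gap → minute 180), imaging can start at minute 180 and finishes at minute 235.
Quantification needs all of imaging (finishes minute 235, plus 20-minute gap → minute 255); sample prep (finishes minute 60). That puts its earliest start at minute 255; it finishes at 255 + 40 = minute 295.
All tasks are finished once the last one completes. Finish times: Sample prep at 60, Incubation at 100, Staining at 170, Secondary incubation at 125, Imaging at 235, Quantification at 295. The latest is minute 295.

295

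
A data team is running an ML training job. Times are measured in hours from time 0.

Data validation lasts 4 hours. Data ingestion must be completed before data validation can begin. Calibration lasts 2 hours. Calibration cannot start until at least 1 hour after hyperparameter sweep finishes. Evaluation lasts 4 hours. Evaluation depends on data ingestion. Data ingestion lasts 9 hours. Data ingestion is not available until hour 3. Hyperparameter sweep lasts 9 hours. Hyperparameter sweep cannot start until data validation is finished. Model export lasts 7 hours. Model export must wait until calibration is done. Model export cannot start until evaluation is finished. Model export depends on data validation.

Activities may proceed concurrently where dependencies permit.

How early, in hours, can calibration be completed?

28

Data ingestion cannot begin until its own release at hour 3. It runs from hour 3 to 3 + 9 = hour 12.
Data validation cannot begin until data ingestion (finishes hour 12). It runs from hour 12 to 12 + 4 = hour 16.
After data validation (finishes hour 16), hyperparameter sweep can start at hour 16 and finishes at hour 25.
After hyperparameter sweep (finishes hour 25, plus 1-hour gap → hour 26), calibration can start at hour 26 and finishes at hour 28.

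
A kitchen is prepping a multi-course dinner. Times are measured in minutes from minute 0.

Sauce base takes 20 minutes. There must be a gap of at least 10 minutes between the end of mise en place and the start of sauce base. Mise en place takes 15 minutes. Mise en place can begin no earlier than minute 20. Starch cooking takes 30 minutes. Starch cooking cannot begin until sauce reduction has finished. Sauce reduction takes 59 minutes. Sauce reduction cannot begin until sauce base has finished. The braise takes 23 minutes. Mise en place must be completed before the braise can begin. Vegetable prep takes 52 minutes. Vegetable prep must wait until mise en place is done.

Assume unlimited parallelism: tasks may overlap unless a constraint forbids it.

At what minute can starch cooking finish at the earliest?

Mise en place cannot begin until its own release at minute 20. It runs from minute 20 to 20 + 15 = minute 35.
Sauce base waits on mise en place (finishes minute 35, plus 10-minute gap → minute 45), so it starts at minute 45 and finishes at 45 + 20 = minute 65.
Sauce reduction waits on sauce base (finishes minute 65), so it starts at minute 65 and finishes at 65 + 59 = minute 124.
After sauce reduction (finishes minute 124), starch cooking can start at minute 124 and finishes at minute 154.

154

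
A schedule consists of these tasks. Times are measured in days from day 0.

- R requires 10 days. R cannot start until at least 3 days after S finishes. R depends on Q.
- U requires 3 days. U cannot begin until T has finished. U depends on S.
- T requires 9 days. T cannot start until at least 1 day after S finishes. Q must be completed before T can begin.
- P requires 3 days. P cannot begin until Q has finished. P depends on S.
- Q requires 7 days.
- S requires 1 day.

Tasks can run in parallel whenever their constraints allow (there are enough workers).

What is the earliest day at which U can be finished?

19

S can start immediately at day 0; it finishes at day 1.
Q can start immediately at day 0; it finishes at day 7.
T has to wait for S (finishes day 1, plus 1-day gap → day 2); Q (finishes day 7). The latest of these is day 7, so T runs day 7 to 7 + 9 = day 16.
U needs all of T (finishes day 16); S (finishes day 1). That puts its earliest start at day 16; it finishes at 16 + 3 = day 19.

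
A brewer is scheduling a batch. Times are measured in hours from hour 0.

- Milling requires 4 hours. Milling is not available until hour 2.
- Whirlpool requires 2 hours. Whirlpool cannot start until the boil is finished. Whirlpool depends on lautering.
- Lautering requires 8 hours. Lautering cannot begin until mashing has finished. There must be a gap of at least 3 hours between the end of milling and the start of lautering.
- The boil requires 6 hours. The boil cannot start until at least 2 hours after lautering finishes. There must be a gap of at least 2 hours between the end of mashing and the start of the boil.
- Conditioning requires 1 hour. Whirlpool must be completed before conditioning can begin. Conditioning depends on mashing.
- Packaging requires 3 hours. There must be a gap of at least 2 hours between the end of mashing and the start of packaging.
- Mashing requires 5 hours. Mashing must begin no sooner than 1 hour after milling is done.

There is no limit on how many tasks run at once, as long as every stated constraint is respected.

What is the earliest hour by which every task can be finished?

Milling waits on its own release at hour 2, so it starts at hour 2 and finishes at 2 + 4 = hour 6.
After milling (finishes hour 6, plus 1-hour gap → hour 7), mashing can start at hour 7 and finishes at hour 12.
After mashing (finishes hour 12, plus 2-hour gap → hour 14), packaging can start at hour 14 and finishes at hour 17.
Lautering needs all of mashing (finishes hour 12); milling (finishes hour 6, plus 3-hour gap → hour 9). That puts its earliest start at hour 12; it finishes at 12 + 8 = hour 20.
The boil cannot start until lautering (finishes hour 20, plus 2-hour gap → hour 22); mashing (finishes hour 12, plus 2-hour gap → hour 14). The controlling bound is hour 22, so the boil finishes at 22 + 6 = hour 28.
Whirlpool cannot start until the boil (finishes hour 28); lautering (finishes hour 20). The controlling bound is hour 28, so whirlpool finishes at 28 + 2 = hour 30.
Conditioning cannot start until whirlpool (finishes hour 30); mashing (finishes hour 12). The controlling bound is hour 30, so conditioning finishes at 30 + 1 = hour 31.
All tasks are finished once the last one completes. Finish times: Milling at 6, Mashing at 12, Lautering at 20, The boil at 28, Whirlpool at 30, Conditioning at 31, Packaging at 17. The latest is hour 31.

31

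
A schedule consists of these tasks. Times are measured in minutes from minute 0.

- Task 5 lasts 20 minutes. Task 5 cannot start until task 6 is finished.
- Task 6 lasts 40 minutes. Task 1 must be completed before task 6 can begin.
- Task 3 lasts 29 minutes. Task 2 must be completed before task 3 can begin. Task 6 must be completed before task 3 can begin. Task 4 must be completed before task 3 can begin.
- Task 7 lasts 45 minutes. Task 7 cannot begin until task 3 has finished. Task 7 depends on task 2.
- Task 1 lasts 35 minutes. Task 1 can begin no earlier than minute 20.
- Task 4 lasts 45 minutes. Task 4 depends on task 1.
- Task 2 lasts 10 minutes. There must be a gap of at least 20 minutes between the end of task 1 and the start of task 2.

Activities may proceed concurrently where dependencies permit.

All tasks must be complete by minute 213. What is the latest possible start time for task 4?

94

Task 7 must finish by minute 213; it takes 45 minutes, so it must start by 213 − 45 = minute 168.
Task 3 feeds into task 7 (must start by minute 168); so task 3 must finish by minute 168 and therefore start by minute 139.
Task 4 has to be done before task 3 (must start by minute 139). That means finishing by minute 139, i.e. starting by 139 − 45 = minute 94.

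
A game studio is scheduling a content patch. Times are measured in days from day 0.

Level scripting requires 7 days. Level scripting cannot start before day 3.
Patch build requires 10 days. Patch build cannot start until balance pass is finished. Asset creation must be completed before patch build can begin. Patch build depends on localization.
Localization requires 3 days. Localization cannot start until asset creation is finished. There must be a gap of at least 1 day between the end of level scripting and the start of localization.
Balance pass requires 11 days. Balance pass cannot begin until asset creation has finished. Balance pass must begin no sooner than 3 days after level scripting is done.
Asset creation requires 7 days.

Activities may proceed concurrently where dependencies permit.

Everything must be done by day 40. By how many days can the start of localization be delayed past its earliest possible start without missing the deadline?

16

After its own release at day 3, level scripting can start at day 3 and finishes at day 10.
Asset creation has no prerequisites, so it starts at day 0 and finishes at day 7.
For localization: asset creation (finishes day 7); level scripting (finishes day 10, plus 1-day gap → day 11). Taking the maximum gives a start of day 11, and it finishes at 11 + 3 = day 14.

Working backward from the deadline:
Nothing follows patch build; the deadline of day 40 is its only limit. It must start by 40 − 10 = day 30.
Localization has to be done before patch build (must start by day 30). That means finishing by day 30, i.e. starting by 30 − 3 = day 27.
So localization can start as early as day 11 and as late as day 27, giving 27 − 11 = 16 days of slack.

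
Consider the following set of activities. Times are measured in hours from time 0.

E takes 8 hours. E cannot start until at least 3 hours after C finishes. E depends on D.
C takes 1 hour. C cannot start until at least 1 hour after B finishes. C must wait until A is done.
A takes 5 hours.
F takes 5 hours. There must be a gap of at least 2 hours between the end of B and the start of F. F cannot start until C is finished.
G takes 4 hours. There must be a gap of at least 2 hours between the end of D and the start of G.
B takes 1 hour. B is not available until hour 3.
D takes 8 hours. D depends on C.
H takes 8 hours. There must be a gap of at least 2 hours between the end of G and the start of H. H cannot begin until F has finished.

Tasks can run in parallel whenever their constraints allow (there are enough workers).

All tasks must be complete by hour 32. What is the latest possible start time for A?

2

To finish by hour 32, E (duration 8) must start no later than hour 24.
H has no dependents, so it just needs to finish by hour 32. Starting by 32 − 8 = hour 24 achieves that.
Since H (must start by hour 24, minus 2-hour gap → hour 22) depends on it, G must finish by hour 22. Backing off its 4-hour duration gives a latest start of hour 18.
D has several dependents: E (must start by hour 24); G (must start by hour 18, minus 2-hour gap → hour 16). The earliest of those limits is hour 16, so D must start by 16 − 8 = hour 8.
F has to be done before H (must start by hour 24). That means finishing by hour 24, i.e. starting by 24 − 5 = hour 19.
C must finish in time for D (must start by hour 8); E (must start by hour 24, minus 3-hour gap → hour 21); F (must start by hour 19). The tightest is hour 8, so C must start by 8 − 1 = hour 7.
A must finish before C (must start by hour 7). With a 5-hour duration, A must start by 7 − 5 = hour 2.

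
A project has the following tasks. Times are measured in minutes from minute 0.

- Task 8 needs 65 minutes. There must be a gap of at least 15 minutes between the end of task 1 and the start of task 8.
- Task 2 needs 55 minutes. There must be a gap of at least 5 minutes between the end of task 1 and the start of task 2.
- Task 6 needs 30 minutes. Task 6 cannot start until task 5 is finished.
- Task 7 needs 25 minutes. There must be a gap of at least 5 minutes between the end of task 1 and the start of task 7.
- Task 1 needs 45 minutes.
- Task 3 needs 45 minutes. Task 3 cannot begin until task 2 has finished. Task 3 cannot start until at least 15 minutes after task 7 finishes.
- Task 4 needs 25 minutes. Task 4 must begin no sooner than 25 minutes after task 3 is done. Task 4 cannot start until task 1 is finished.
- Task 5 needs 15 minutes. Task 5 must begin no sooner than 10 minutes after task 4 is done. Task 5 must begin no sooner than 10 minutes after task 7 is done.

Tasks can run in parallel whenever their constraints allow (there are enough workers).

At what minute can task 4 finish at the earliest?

Nothing blocks task 1, so it runs from minute 0 to minute 45.
After task 1 (finishes minute 45, plus 5-minute gap → minute 50), task 7 can start at minute 50 and finishes at minute 75.
After task 1 (finishes minute 45, plus 5-minute gap → minute 50), task 2 can start at minute 50 and finishes at minute 105.
For task 3: task 2 (finishes minute 105); task 7 (finishes minute 75, plus 15-minute gap → minute 90). Taking the maximum gives a start of minute 105, and it finishes at 105 + 45 = minute 150.
Task 4 cannot start until task 3 (finishes minute 150, plus 25-minute gap → minute 175); task 1 (finishes minute 45). The controlling bound is minute 175, so task 4 finishes at 175 + 25 = minute 200.

200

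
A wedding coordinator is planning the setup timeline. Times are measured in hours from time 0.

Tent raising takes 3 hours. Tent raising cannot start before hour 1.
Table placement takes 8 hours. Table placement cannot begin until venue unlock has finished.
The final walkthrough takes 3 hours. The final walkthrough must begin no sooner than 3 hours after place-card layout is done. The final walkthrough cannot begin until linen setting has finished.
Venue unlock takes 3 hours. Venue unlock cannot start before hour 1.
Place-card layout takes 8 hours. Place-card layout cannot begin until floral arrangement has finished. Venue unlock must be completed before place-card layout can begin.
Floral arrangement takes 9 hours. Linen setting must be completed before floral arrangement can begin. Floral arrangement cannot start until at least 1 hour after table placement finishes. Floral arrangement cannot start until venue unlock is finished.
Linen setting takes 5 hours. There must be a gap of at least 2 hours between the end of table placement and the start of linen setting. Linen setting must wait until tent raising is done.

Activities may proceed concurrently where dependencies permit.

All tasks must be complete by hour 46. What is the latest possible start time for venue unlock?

The final walkthrough has no dependents, so it just needs to finish by hour 46. Starting by 46 − 3 = hour 43 achieves that.
Since the final walkthrough (must start by hour 43, minus 3-hour gap → hour 40) depends on it, place-card layout must finish by hour 40. Backing off its 8-hour duration gives a latest start of hour 32.
Since place-card layout (must start by hour 32) depends on it, floral arrangement must finish by hour 32. Backing off its 9-hour duration gives a latest start of hour 23.
Linen setting must finish in time for floral arrangement (must start by hour 23); the final walkthrough (must start by hour 43). The tightest is hour 23, so linen setting must start by 23 − 5 = hour 18.
Table placement has several dependents: linen setting (must start by hour 18, minus 2-hour gap → hour 16); floral arrangement (must start by hour 23, minus 1-hour gap → hour 22). The earliest of those limits is hour 16, so table placement must start by 16 − 8 = hour 8.
For venue unlock: table placement (must start by hour 8); floral arrangement (must start by hour 23); place-card layout (must start by hour 32). The most restrictive is hour 8; with a 3-hour duration, venue unlock must start by hour 5.

5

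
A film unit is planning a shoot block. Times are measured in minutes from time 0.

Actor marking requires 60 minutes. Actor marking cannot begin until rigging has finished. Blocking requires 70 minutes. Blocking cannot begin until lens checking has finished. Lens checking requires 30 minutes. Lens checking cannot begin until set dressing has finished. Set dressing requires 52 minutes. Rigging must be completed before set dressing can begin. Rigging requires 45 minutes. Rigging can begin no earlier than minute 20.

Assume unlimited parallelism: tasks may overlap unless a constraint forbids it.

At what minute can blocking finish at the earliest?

217

After its own release at minute 20, rigging can start at minute 20 and finishes at minute 65.
After rigging (finishes minute 65), set dressing can start at minute 65 and finishes at minute 117.
After set dressing (finishes minute 117), lens checking can start at minute 117 and finishes at minute 147.
After lens checking (finishes minute 147), blocking can start at minute 147 and finishes at minute 217.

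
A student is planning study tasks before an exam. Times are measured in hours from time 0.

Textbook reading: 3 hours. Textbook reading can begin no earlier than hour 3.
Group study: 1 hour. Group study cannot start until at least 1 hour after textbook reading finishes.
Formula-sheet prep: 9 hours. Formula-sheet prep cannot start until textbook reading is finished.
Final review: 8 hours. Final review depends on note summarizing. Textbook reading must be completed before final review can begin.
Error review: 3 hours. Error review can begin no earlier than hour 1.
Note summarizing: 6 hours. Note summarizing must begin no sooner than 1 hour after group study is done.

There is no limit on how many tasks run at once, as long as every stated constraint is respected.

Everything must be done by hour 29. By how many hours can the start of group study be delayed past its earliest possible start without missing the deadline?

After its own release at hour 3, textbook reading can start at hour 3 and finishes at hour 6.
Group study cannot begin until textbook reading (finishes hour 6, plus 1-hour gap → hour 7). It runs from hour 7 to 7 + 1 = hour 8.

Working backward from the deadline:
Final review has no dependents, so it just needs to finish by hour 29. Starting by 29 − 8 = hour 21 achieves that.
Note summarizing feeds into final review (must start by hour 21); so note summarizing must finish by hour 21 and therefore start by hour 15.
Group study must finish before note summarizing (must start by hour 15, minus 1-hour gap → hour 14). With a 1-hour duration, group study must start by 14 − 1 = hour 13.
So group study can start as early as hour 7 and as late as hour 13, giving 13 − 7 = 6 hours of slack.

6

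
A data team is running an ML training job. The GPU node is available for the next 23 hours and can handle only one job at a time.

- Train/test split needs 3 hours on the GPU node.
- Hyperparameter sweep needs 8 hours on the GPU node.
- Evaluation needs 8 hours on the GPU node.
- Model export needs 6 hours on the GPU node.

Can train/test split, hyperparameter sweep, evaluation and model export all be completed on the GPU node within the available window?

No

Running back to back, the jobs need 3 + 8 + 8 + 6 = 25 hours on the GPU node.
Since 25 > 23, they cannot all fit.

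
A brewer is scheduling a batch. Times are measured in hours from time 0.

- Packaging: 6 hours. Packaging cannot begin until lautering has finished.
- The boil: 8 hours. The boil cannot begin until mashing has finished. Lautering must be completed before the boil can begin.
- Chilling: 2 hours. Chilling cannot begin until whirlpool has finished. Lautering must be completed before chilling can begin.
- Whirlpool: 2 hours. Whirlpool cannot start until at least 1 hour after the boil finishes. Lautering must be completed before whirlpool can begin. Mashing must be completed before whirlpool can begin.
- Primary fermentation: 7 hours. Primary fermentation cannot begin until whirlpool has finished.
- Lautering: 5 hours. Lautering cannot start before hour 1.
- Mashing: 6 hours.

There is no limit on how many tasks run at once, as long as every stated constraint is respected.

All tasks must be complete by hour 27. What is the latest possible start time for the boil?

To finish by hour 27, chilling (duration 2) must start no later than hour 25.
Primary fermentation must finish by hour 27; it takes 7 hours, so it must start by 27 − 7 = hour 20.
For whirlpool: chilling (must start by hour 25); primary fermentation (must start by hour 20). The most restrictive is hour 20; with a 2-hour duration, whirlpool must start by hour 18.
Since whirlpool (must start by hour 18, minus 1-hour gap → hour 17) depends on it, the boil must finish by hour 17. Backing off its 8-hour duration gives a latest start of hour 9.

9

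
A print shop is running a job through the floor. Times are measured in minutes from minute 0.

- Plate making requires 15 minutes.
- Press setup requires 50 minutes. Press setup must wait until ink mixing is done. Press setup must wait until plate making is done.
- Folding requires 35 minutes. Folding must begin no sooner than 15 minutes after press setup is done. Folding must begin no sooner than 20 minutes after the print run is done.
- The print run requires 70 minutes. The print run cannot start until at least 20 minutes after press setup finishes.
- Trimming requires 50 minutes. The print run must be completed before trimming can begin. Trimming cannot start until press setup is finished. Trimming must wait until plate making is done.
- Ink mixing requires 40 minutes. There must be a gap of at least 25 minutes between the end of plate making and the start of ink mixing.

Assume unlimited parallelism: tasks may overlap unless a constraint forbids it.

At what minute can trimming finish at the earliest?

270

Nothing blocks plate making, so it runs from minute 0 to minute 15.
Ink mixing cannot begin until plate making (finishes minute 15, plus 25-minute gap → minute 40). It runs from minute 40 to 40 + 40 = minute 80.
Press setup needs all of ink mixing (finishes minute 80); plate making (finishes minute 15). That puts its earliest start at minute 80; it finishes at 80 + 50 = minute 130.
The print run cannot begin until press setup (finishes minute 130, plus 20-minute gap → minute 150). It runs from minute 150 to 150 + 70 = minute 220.
Trimming has to wait for the print run (finishes minute 220); press setup (finishes minute 130); plate making (finishes minute 15). The latest of these is minute 220, so trimming runs minute 220 to 220 + 50 = minute 270.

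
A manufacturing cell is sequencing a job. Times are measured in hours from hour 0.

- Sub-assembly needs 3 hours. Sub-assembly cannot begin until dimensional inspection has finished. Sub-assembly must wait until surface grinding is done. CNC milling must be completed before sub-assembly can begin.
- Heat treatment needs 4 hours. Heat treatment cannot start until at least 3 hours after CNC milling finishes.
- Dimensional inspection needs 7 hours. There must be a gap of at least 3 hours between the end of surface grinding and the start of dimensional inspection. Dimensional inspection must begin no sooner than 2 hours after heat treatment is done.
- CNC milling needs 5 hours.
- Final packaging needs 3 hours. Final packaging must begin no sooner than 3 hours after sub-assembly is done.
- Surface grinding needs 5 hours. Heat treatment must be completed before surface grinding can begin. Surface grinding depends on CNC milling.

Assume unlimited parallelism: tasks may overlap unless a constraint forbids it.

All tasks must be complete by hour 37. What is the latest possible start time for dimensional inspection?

Nothing follows final packaging; the deadline of hour 37 is its only limit. It must start by 37 − 3 = hour 34.
Sub-assembly feeds into final packaging (must start by hour 34, minus 3-hour gap → hour 31); so sub-assembly must finish by hour 31 and therefore start by hour 28.
Dimensional inspection has to be done before sub-assembly (must start by hour 28). That means finishing by hour 28, i.e. starting by 28 − 7 = hour 21.

21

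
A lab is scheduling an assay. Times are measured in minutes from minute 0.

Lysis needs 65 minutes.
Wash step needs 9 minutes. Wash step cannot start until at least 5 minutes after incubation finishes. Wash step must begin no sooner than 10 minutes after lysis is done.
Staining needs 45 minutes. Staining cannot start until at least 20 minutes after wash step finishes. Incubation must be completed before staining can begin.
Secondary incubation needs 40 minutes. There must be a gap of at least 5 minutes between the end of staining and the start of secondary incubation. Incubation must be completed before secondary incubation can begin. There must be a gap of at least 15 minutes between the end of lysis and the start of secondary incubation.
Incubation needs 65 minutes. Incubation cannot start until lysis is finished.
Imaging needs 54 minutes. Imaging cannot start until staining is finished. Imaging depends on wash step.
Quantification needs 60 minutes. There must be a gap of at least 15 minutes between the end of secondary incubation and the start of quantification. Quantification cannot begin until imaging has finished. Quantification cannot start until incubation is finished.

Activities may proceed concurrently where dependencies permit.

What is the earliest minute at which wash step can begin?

Lysis has no prerequisites, so it starts at minute 0 and finishes at minute 65.
Incubation waits on lysis (finishes minute 65), so it starts at minute 65 and finishes at 65 + 65 = minute 130.
Wash step waits on incubation (finishes minute 130, plus 5-minute gap → minute 135); lysis (finishes minute 65, plus 10-minute gap → minute 75). The latest of these is minute 135, which is the earliest wash step can start.

135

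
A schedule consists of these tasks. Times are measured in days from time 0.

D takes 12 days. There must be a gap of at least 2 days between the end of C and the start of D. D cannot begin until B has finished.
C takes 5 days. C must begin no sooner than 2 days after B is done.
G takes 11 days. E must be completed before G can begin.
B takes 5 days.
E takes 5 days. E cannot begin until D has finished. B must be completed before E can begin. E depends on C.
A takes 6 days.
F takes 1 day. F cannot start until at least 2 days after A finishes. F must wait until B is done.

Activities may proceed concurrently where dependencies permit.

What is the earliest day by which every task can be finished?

B can start immediately at day 0; it finishes at day 5.
C cannot begin until B (finishes day 5, plus 2-day gap → day 7). It runs from day 7 to 7 + 5 = day 12.
D cannot start until C (finishes day 12, plus 2-day gap → day 14); B (finishes day 5). The controlling bound is day 14, so D finishes at 14 + 12 = day 26.
For E: D (finishes day 26); B (finishes day 5); C (finishes day 12). Taking the maximum gives a start of day 26, and it finishes at 26 + 5 = day 31.
G waits on E (finishes day 31), so it starts at day 31 and finishes at 31 + 11 = day 42.
A has no prerequisites, so it starts at day 0 and finishes at day 6.
F needs all of A (finishes day 6, plus 2-day gap → day 8); B (finishes day 5). That puts its earliest start at day 8; it finishes at 8 + 1 = day 9.
All tasks are finished once the last one completes. Finish times: A at 6, B at 5, C at 12, D at 26, E at 31, F at 9, G at 42. The latest is day 42.

42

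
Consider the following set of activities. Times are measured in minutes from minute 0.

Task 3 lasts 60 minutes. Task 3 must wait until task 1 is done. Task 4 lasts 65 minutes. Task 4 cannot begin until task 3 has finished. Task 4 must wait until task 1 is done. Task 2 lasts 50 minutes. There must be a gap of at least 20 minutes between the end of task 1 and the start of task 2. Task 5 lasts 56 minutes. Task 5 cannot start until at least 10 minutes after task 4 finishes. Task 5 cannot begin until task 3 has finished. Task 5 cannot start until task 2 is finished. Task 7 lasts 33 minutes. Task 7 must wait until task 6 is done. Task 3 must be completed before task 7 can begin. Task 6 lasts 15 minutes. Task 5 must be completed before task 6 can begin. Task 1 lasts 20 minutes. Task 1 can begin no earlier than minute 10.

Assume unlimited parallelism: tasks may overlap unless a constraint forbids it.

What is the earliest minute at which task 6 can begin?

Task 1 cannot begin until its own release at minute 10. It runs from minute 10 to 10 + 20 = minute 30.
After task 1 (finishes minute 30), task 3 can start at minute 30 and finishes at minute 90.
Task 4 needs all of task 3 (finishes minute 90); task 1 (finishes minute 30). That puts its earliest start at minute 90; it finishes at 90 + 65 = minute 155.
Task 2 waits on task 1 (finishes minute 30, plus 20-minute gap → minute 50), so it starts at minute 50 and finishes at 50 + 50 = minute 100.
Task 5 cannot start until task 4 (finishes minute 155, plus 10-minute gap → minute 165); task 3 (finishes minute 90); task 2 (finishes minute 100). The controlling bound is minute 165, so task 5 finishes at 165 + 56 = minute 221.
Task 6 waits on task 5 (finishes minute 221), so the earliest it can start is minute 221.

221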